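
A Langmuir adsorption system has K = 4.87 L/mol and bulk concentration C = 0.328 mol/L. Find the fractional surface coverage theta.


Langmuir isotherm: theta = K*C / (1 + K*C)
K*C = 4.87 * 0.328 = 1.59736
theta = 1.59736 / (1 + 1.59736) = 1.59736 / 2.59736
theta = 0.615

0.615


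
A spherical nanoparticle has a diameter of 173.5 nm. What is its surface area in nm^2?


Radius r = 173.5/2 = 86.75 nm
Surface area SA = 4 * pi * r^2
SA = 4 * pi * (86.75)^2
SA = 94569.01 nm^2

94569.01


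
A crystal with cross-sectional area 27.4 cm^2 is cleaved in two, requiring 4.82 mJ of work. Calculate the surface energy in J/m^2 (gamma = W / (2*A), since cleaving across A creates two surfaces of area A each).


Convert: A = 27.4 cm^2 = 0.00274 m^2, W = 4.82 mJ = 0.00482 J
Cleaving exposes two faces of area A, so total new surface = 2*A and gamma = W / (2*A)
gamma = 0.00482 / (2 * 0.00274)
gamma = 0.88 J/m^2

0.88


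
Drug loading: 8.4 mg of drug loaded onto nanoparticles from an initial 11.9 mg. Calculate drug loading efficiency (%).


Drug loading efficiency = (drug loaded / drug initial) * 100
DLE = 8.4 / 11.9 * 100
DLE = 0.7059 * 100
DLE = 70.59%

70.59


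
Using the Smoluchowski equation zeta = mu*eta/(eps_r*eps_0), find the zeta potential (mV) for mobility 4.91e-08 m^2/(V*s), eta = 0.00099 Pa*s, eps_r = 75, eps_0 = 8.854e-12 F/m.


Smoluchowski equation: zeta = mu * eta / (eps_r * eps_0)
zeta = 4.91e-08 * 0.00099 / (75 * 8.854e-12)
zeta = 0.073201 V = 73.2 mV

73.2


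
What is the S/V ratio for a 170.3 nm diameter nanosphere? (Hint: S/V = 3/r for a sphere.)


Radius r = 170.3/2 = 85.15 nm
S/V = 3 / r = 3 / 85.15
S/V = 0.0352 nm^-1

0.0352


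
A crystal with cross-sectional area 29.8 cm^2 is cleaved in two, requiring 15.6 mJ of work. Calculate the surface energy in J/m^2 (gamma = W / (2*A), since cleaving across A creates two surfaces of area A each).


Convert: A = 29.8 cm^2 = 0.00298 m^2, W = 15.6 mJ = 0.0156 J
Cleaving exposes two faces of area A, so total new surface = 2*A and gamma = W / (2*A)
gamma = 0.0156 / (2 * 0.00298)
gamma = 2.617 J/m^2

2.617


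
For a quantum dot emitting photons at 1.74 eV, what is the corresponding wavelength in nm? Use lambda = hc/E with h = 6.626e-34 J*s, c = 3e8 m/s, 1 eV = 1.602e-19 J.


Convert energy: E = 1.74 eV = 1.74 * 1.602e-19 = 2.78748e-19 J
lambda = h*c / E = 6.626e-34 * 3e8 / 2.78748e-19
lambda = 7.13117e-07 m = 713.1 nm

713.1


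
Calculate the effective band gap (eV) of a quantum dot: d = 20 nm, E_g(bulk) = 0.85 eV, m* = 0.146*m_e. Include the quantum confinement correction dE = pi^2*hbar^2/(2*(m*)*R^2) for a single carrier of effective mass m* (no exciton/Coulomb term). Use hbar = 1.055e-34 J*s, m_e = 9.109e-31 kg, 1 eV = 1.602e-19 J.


Radius R = 20/2 nm = 1e-08 m
Confinement energy dE = pi^2 * hbar^2 / (2 * m_eff * m_e * R^2)
dE = pi^2 * (1.055e-34)^2 / (2 * 0.146 * 9.109e-31 * (1e-08)^2) J, divided by 1.602e-19 J/eV
dE = 0.0258 eV
Total band gap = E_g(bulk) + dE = 0.85 + 0.0258 = 0.8758 eV

0.8758


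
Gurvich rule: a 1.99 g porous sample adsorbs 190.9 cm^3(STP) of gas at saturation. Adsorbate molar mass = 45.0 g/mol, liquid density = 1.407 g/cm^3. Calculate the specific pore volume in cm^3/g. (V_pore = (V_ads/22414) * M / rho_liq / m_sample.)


Moles adsorbed n = V_ads / 22414 = 190.9 / 22414 = 8.516998e-03 mol
Liquid volume V_liq = n * M / rho_liq = 8.516998e-03 * 45.0 / 1.407 = 0.27240 cm^3
Specific pore volume V_pore = V_liq / m_sample = 0.27240 / 1.99
V_pore = 0.1369 cm^3/g

0.1369


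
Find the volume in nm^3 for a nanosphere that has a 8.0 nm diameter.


Radius r = 8.0/2 = 4 nm
Volume V = (4/3) * pi * r^3
V = (4/3) * pi * (4)^3
V = 268.08 nm^3

268.08


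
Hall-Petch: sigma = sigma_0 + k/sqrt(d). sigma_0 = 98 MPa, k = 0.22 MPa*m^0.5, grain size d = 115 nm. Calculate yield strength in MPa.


d = 115 nm = 1.15e-07 m
sqrt(d) = 0.0003391165
Hall-Petch contribution = k / sqrt(d) = 0.22 / 0.0003391165 = 648.7 MPa
sigma = sigma_0 + k/sqrt(d) = 98 + 648.7 = 746.7 MPa

746.7


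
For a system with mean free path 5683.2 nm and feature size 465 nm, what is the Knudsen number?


Knudsen number Kn = lambda / L
Kn = 5683.2 / 465
Kn = 12.2219

12.2219


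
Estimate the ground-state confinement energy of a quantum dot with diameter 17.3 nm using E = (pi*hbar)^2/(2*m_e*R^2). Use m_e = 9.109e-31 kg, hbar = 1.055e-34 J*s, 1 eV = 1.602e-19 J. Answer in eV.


Radius R = 17.3/2 = 8.65 nm = 8.65e-09 m
E = (pi * 1.055e-34)^2 / (2 * 9.109e-31 * (8.65e-09)^2)
E(J) = 8.05883e-22
E = E(J) / 1.602e-19 = 0.005 eV

0.005


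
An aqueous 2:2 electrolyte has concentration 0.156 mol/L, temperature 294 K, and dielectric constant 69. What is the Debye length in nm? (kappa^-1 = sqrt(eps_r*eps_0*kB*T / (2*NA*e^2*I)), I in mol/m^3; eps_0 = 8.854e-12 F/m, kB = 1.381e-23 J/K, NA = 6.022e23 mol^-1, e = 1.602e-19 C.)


Ionic strength I = 0.156 * 2^2 * 1000 = 624 mol/m^3
kappa^-1 = sqrt(69 * 8.854e-12 * 1.381e-23 * 294 / (2 * 6.022e23 * (1.602e-19)^2 * 624))
kappa^-1 = 0.359 nm

0.359


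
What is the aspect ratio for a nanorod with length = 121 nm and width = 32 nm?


Aspect ratio AR = length / diameter
AR = 121 / 32
AR = 3.78

3.78


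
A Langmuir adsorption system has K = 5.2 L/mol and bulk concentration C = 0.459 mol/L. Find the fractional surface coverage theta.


Langmuir isotherm: theta = K*C / (1 + K*C)
K*C = 5.2 * 0.459 = 2.3868
theta = 2.3868 / (1 + 2.3868) = 2.3868 / 3.3868
theta = 0.7047

0.7047


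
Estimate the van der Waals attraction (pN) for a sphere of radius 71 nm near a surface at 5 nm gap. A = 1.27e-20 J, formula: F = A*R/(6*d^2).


Convert to SI: R = 71 nm = 7.1e-08 m, d = 5 nm = 5e-09 m
F = A * R / (6 * d^2)
F = 1.27e-20 * 7.1e-08 / (6 * (5e-09)^2)
F = 6.01133e-12 N = 6.011 pN

6.011


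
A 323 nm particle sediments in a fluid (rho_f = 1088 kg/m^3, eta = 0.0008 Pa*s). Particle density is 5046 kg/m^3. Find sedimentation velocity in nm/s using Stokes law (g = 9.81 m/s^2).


Radius R = 323/2 nm = 1.615e-07 m
Density difference = 5046 - 1088 = 3958 kg/m^3
v = 2 * R^2 * (rho_p - rho_f) * g / (9 * eta)
v = 2 * (1.615e-07)^2 * 3958 * 9.81 / (9 * 0.0008)
v = 2.81311e-07 m/s = 281.3114 nm/s

281.3114


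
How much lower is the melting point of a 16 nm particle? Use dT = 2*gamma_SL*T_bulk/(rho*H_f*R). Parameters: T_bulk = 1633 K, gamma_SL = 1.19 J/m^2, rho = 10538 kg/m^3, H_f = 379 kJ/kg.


Radius R = 16/2 = 8 nm = 8e-09 m
Convert H_f = 379 kJ/kg = 379000 J/kg
dT = 2 * gamma_SL * T_bulk / (rho * H_f * R)
dT = 2 * 1.19 * 1633 / (10538 * 379000 * 8e-09)
dT = 121.6 K

121.6


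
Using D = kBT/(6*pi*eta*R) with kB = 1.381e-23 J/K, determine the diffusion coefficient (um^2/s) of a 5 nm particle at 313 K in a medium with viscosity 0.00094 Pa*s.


Radius R = 5/2 = 2.5 nm = 2.5e-09 m
D = kB*T / (6*pi*eta*R)
D = 1.381e-23 * 313 / (6 * pi * 0.00094 * 2.5e-09)
D = 9.75818e-11 m^2/s = 97.582 um^2/s

97.582


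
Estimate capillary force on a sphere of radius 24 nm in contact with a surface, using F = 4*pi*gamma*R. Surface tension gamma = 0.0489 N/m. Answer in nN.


Convert radius: R = 24 nm = 2.4e-08 m
F = 4 * pi * gamma * R
F = 4 * pi * 0.0489 * 2.4e-08
F = 1.47479e-08 N = 14.7479 nN

14.7479


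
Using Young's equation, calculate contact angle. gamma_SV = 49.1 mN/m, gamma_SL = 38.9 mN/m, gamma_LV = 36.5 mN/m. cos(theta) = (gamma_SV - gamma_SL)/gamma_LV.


cos(theta) = (gamma_SV - gamma_SL) / gamma_LV
cos(theta) = (49.1 - 38.9) / 36.5
cos(theta) = 0.279452
theta = arccos(0.279452) = 73.77 degrees

73.77


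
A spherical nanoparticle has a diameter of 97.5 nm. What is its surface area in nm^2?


Radius r = 97.5/2 = 48.75 nm
Surface area SA = 4 * pi * r^2
SA = 4 * pi * (48.75)^2
SA = 29864.77 nm^2

29864.77


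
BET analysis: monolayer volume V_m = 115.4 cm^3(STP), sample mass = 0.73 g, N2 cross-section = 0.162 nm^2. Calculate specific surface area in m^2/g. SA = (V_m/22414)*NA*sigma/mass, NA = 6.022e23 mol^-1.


Number of moles in monolayer = V_m / 22414 = 115.4 / 22414 = 0.00514857
Number of molecules = moles * NA = 0.00514857 * 6.022e23
SA = molecules * sigma / mass
SA = (115.4 / 22414) * 6.022e23 * 0.162e-18 / 0.73
SA = 688.0 m^2/g

688.0


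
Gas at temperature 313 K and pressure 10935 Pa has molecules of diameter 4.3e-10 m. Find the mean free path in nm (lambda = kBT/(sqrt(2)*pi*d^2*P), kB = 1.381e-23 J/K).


Mean free path: lambda = kB*T / (sqrt(2) * pi * d^2 * P)
lambda = 1.381e-23 * 313 / (sqrt(2) * pi * (4.3e-10)^2 * 10935)
lambda = 4.81191e-07 m
lambda = 481.19 nm

481.19


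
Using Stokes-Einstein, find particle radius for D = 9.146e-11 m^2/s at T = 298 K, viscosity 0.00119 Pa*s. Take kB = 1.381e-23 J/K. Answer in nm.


Stokes-Einstein: R = kB*T / (6*pi*eta*D)
R = 1.381e-23 * 298 / (6 * pi * 0.00119 * 9.146e-11)
R = 2.006e-09 m = 2.01 nm

2.01


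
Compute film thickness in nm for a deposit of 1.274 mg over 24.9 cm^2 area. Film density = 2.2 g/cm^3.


Convert: m = 1.274 mg = 1.2740e-06 kg, A = 24.9 cm^2 = 2.4900e-03 m^2, rho = 2.2 g/cm^3 = 2200 kg/m^3
t = m / (A * rho)
t = 1.2740e-06 / (2.4900e-03 * 2200)
t = 2.3257e-07 m = 232.6 nm

232.6


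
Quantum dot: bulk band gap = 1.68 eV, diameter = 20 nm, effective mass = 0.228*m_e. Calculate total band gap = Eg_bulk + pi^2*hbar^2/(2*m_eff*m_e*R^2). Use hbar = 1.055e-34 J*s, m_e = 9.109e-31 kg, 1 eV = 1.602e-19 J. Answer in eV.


Radius R = 20/2 nm = 1e-08 m
Confinement energy dE = pi^2 * hbar^2 / (2 * m_eff * m_e * R^2)
dE = pi^2 * (1.055e-34)^2 / (2 * 0.228 * 9.109e-31 * (1e-08)^2) J, divided by 1.602e-19 J/eV
dE = 0.0165 eV
Total band gap = E_g(bulk) + dE = 1.68 + 0.0165 = 1.6965 eV

1.6965


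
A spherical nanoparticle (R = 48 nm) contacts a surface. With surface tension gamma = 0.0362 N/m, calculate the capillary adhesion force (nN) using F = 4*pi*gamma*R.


Convert radius: R = 48 nm = 4.8e-08 m
F = 4 * pi * gamma * R
F = 4 * pi * 0.0362 * 4.8e-08
F = 2.18353e-08 N = 21.8353 nN

21.8353


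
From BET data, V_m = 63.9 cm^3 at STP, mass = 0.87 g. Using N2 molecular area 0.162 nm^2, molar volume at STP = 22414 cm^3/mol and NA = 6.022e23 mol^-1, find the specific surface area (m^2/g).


Number of moles in monolayer = V_m / 22414 = 63.9 / 22414 = 0.0028509
Number of molecules = moles * NA = 0.0028509 * 6.022e23
SA = molecules * sigma / mass
SA = (63.9 / 22414) * 6.022e23 * 0.162e-18 / 0.87
SA = 319.7 m^2/g

319.7


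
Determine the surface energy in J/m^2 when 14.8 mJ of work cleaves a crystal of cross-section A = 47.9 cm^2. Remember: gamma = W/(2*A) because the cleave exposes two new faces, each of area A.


Convert: A = 47.9 cm^2 = 0.00479 m^2, W = 14.8 mJ = 0.0148 J
Cleaving exposes two faces of area A, so total new surface = 2*A and gamma = W / (2*A)
gamma = 0.0148 / (2 * 0.00479)
gamma = 1.545 J/m^2

1.545


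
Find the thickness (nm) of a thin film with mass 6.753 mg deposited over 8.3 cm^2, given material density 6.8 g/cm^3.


Convert: m = 6.753 mg = 6.7530e-06 kg, A = 8.3 cm^2 = 8.3000e-04 m^2, rho = 6.8 g/cm^3 = 6800 kg/m^3
t = m / (A * rho)
t = 6.7530e-06 / (8.3000e-04 * 6800)
t = 1.1965e-06 m = 1196.5 nm

1196.5


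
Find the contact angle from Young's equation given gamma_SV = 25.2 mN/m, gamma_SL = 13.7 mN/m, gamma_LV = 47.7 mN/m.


cos(theta) = (gamma_SV - gamma_SL) / gamma_LV
cos(theta) = (25.2 - 13.7) / 47.7
cos(theta) = 0.24109
theta = arccos(0.24109) = 76.05 degrees

76.05


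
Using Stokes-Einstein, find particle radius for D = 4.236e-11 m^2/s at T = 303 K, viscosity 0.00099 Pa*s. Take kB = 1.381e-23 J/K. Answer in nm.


Stokes-Einstein: R = kB*T / (6*pi*eta*D)
R = 1.381e-23 * 303 / (6 * pi * 0.00099 * 4.236e-11)
R = 5.29351e-09 m = 5.29 nm

5.29


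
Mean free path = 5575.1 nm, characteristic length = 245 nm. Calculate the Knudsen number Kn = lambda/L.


Knudsen number Kn = lambda / L
Kn = 5575.1 / 245
Kn = 22.7555

22.7555


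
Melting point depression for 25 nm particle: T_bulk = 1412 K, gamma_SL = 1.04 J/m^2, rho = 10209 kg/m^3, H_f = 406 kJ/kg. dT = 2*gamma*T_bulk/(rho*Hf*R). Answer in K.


Radius R = 25/2 = 12.5 nm = 1.25e-08 m
Convert H_f = 406 kJ/kg = 406000 J/kg
dT = 2 * gamma_SL * T_bulk / (rho * H_f * R)
dT = 2 * 1.04 * 1412 / (10209 * 406000 * 1.25e-08)
dT = 56.7 K

56.7


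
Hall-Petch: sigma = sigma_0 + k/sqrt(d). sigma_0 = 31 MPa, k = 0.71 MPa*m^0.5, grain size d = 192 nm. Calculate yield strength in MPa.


d = 192 nm = 1.92e-07 m
sqrt(d) = 0.000438178
Hall-Petch contribution = k / sqrt(d) = 0.71 / 0.000438178 = 1620.3 MPa
sigma = sigma_0 + k/sqrt(d) = 31 + 1620.3 = 1651.3 MPa

1651.3


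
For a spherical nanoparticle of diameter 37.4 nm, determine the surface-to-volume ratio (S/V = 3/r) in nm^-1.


Radius r = 37.4/2 = 18.7 nm
S/V = 3 / r = 3 / 18.7
S/V = 0.1604 nm^-1

0.1604


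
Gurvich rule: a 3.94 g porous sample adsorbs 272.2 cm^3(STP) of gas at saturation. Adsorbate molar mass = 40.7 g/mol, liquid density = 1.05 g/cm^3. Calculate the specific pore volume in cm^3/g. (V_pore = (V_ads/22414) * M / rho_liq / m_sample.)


Moles adsorbed n = V_ads / 22414 = 272.2 / 22414 = 1.214420e-02 mol
Liquid volume V_liq = n * M / rho_liq = 1.214420e-02 * 40.7 / 1.05 = 0.47073 cm^3
Specific pore volume V_pore = V_liq / m_sample = 0.47073 / 3.94
V_pore = 0.1195 cm^3/g

0.1195


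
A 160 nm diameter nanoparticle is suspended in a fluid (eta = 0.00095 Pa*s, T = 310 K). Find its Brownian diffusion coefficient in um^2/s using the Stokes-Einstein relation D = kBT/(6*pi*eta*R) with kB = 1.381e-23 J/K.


Radius R = 160/2 = 80 nm = 8e-08 m
D = kB*T / (6*pi*eta*R)
D = 1.381e-23 * 310 / (6 * pi * 0.00095 * 8e-08)
D = 2.98841e-12 m^2/s = 2.988 um^2/s

2.988


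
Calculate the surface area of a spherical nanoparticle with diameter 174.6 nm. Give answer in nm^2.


Radius r = 174.6/2 = 87.3 nm
Surface area SA = 4 * pi * r^2
SA = 4 * pi * (87.3)^2
SA = 95771.95 nm^2

95771.95


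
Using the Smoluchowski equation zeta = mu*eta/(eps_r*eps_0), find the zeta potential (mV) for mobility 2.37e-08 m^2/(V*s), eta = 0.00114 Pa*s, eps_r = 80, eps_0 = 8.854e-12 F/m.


Smoluchowski equation: zeta = mu * eta / (eps_r * eps_0)
zeta = 2.37e-08 * 0.00114 / (80 * 8.854e-12)
zeta = 0.038144 V = 38.14 mV

38.14


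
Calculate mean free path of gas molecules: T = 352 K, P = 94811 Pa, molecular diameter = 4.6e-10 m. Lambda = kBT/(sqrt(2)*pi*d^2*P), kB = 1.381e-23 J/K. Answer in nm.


Mean free path: lambda = kB*T / (sqrt(2) * pi * d^2 * P)
lambda = 1.381e-23 * 352 / (sqrt(2) * pi * (4.6e-10)^2 * 94811)
lambda = 5.45377e-08 m
lambda = 54.54 nm

54.54


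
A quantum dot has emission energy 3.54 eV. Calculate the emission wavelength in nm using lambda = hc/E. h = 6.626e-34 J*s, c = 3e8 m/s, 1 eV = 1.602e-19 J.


Convert energy: E = 3.54 eV = 3.54 * 1.602e-19 = 5.67108e-19 J
lambda = h*c / E = 6.626e-34 * 3e8 / 5.67108e-19
lambda = 3.50515e-07 m = 350.5 nm

350.5


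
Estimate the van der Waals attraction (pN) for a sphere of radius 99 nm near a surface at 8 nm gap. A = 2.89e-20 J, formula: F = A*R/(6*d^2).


Convert to SI: R = 99 nm = 9.9e-08 m, d = 8 nm = 8e-09 m
F = A * R / (6 * d^2)
F = 2.89e-20 * 9.9e-08 / (6 * (8e-09)^2)
F = 7.45078e-12 N = 7.451 pN

7.451


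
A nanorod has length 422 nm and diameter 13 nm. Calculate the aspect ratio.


Aspect ratio AR = length / diameter
AR = 422 / 13
AR = 32.46

32.46


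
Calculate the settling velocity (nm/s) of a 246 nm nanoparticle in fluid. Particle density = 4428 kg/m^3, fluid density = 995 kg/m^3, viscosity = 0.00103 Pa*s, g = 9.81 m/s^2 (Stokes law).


Radius R = 246/2 nm = 1.23e-07 m
Density difference = 4428 - 995 = 3433 kg/m^3
v = 2 * R^2 * (rho_p - rho_f) * g / (9 * eta)
v = 2 * (1.23e-07)^2 * 3433 * 9.81 / (9 * 0.00103)
v = 1.09927e-07 m/s = 109.9267 nm/s

109.9267


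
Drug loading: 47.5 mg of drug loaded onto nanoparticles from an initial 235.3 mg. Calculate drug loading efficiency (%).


Drug loading efficiency = (drug loaded / drug initial) * 100
DLE = 47.5 / 235.3 * 100
DLE = 0.2019 * 100
DLE = 20.19%

20.19


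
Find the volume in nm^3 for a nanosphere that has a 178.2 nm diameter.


Radius r = 178.2/2 = 89.1 nm
Volume V = (4/3) * pi * r^3
V = (4/3) * pi * (89.1)^3
V = 2962932.25 nm^3

2962932.25


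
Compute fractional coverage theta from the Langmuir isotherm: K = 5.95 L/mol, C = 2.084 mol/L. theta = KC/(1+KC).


Langmuir isotherm: theta = K*C / (1 + K*C)
K*C = 5.95 * 2.084 = 12.3998
theta = 12.3998 / (1 + 12.3998) = 12.3998 / 13.3998
theta = 0.9254

0.9254


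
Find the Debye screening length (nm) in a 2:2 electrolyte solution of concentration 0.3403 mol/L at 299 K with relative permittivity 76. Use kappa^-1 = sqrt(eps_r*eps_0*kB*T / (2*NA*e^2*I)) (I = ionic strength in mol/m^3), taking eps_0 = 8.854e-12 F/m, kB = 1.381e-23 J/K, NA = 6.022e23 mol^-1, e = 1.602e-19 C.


Ionic strength I = 0.3403 * 2^2 * 1000 = 1361.2 mol/m^3
kappa^-1 = sqrt(76 * 8.854e-12 * 1.381e-23 * 299 / (2 * 6.022e23 * (1.602e-19)^2 * 1361.2))
kappa^-1 = 0.257 nm

0.257


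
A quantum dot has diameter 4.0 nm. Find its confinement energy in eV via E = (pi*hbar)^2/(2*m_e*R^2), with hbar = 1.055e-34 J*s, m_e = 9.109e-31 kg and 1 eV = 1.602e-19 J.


Radius R = 4.0/2 = 2 nm = 2e-09 m
E = (pi * 1.055e-34)^2 / (2 * 9.109e-31 * (2e-09)^2)
E(J) = 1.50745e-20
E = E(J) / 1.602e-19 = 0.0941 eV

0.0941


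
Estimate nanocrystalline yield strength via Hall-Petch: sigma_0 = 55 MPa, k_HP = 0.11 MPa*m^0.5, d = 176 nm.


d = 176 nm = 1.76e-07 m
sqrt(d) = 0.0004195235
Hall-Petch contribution = k / sqrt(d) = 0.11 / 0.0004195235 = 262.2 MPa
sigma = sigma_0 + k/sqrt(d) = 55 + 262.2 = 317.2 MPa

317.2


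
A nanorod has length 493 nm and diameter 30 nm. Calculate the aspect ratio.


Aspect ratio AR = length / diameter
AR = 493 / 30
AR = 16.43

16.43


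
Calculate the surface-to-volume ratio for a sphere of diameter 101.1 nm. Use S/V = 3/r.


Radius r = 101.1/2 = 50.55 nm
S/V = 3 / r = 3 / 50.55
S/V = 0.0593 nm^-1

0.0593


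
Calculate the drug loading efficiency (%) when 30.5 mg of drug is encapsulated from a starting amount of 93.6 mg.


Drug loading efficiency = (drug loaded / drug initial) * 100
DLE = 30.5 / 93.6 * 100
DLE = 0.3259 * 100
DLE = 32.59%

32.59


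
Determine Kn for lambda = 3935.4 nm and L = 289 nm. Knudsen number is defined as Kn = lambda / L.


Knudsen number Kn = lambda / L
Kn = 3935.4 / 289
Kn = 13.6173

13.6173


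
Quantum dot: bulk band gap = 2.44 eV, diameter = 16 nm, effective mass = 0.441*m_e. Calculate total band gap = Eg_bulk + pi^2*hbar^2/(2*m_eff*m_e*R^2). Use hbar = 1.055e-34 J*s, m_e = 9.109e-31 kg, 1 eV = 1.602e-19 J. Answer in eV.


Radius R = 16/2 nm = 8e-09 m
Confinement energy dE = pi^2 * hbar^2 / (2 * m_eff * m_e * R^2)
dE = pi^2 * (1.055e-34)^2 / (2 * 0.441 * 9.109e-31 * (8e-09)^2) J, divided by 1.602e-19 J/eV
dE = 0.0133 eV
Total band gap = E_g(bulk) + dE = 2.44 + 0.0133 = 2.4533 eV

2.4533


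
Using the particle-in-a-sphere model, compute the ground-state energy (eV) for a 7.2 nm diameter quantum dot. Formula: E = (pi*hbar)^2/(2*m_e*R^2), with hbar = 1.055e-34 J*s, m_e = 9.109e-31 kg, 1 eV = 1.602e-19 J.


Radius R = 7.2/2 = 3.6 nm = 3.6e-09 m
E = (pi * 1.055e-34)^2 / (2 * 9.109e-31 * (3.6e-09)^2)
E(J) = 4.65263e-21
E = E(J) / 1.602e-19 = 0.029 eV

0.029


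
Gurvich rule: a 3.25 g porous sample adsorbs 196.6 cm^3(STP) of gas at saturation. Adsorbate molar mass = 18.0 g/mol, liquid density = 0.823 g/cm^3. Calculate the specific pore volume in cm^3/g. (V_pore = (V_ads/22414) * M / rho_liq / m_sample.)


Moles adsorbed n = V_ads / 22414 = 196.6 / 22414 = 8.771304e-03 mol
Liquid volume V_liq = n * M / rho_liq = 8.771304e-03 * 18.0 / 0.823 = 0.19184 cm^3
Specific pore volume V_pore = V_liq / m_sample = 0.19184 / 3.25
V_pore = 0.059 cm^3/g

0.059


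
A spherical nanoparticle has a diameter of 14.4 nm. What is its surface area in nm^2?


Radius r = 14.4/2 = 7.2 nm
Surface area SA = 4 * pi * r^2
SA = 4 * pi * (7.2)^2
SA = 651.44 nm^2

651.44


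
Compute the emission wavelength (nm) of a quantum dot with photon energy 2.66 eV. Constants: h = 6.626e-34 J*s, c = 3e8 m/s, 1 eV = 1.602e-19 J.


Convert energy: E = 2.66 eV = 2.66 * 1.602e-19 = 4.26132e-19 J
lambda = h*c / E = 6.626e-34 * 3e8 / 4.26132e-19
lambda = 4.66475e-07 m = 466.5 nm

466.5


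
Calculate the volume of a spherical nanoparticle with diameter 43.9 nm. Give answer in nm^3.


Radius r = 43.9/2 = 21.95 nm
Volume V = (4/3) * pi * r^3
V = (4/3) * pi * (21.95)^3
V = 44298.82 nm^3

44298.82


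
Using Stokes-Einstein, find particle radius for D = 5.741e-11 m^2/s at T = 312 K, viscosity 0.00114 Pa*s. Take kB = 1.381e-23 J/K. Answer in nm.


Stokes-Einstein: R = kB*T / (6*pi*eta*D)
R = 1.381e-23 * 312 / (6 * pi * 0.00114 * 5.741e-11)
R = 3.49265e-09 m = 3.49 nm

3.49


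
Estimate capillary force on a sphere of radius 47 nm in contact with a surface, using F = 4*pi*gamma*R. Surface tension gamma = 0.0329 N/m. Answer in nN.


Convert radius: R = 47 nm = 4.7e-08 m
F = 4 * pi * gamma * R
F = 4 * pi * 0.0329 * 4.7e-08
F = 1.94314e-08 N = 19.4314 nN

19.4314


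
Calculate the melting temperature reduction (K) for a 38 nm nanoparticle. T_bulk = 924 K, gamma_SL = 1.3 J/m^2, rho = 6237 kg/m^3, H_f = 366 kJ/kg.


Radius R = 38/2 = 19 nm = 1.9e-08 m
Convert H_f = 366 kJ/kg = 366000 J/kg
dT = 2 * gamma_SL * T_bulk / (rho * H_f * R)
dT = 2 * 1.3 * 924 / (6237 * 366000 * 1.9e-08)
dT = 55.4 K

55.4


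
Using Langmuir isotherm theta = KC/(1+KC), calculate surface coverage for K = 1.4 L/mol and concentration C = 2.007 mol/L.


Langmuir isotherm: theta = K*C / (1 + K*C)
K*C = 1.4 * 2.007 = 2.8098
theta = 2.8098 / (1 + 2.8098) = 2.8098 / 3.8098
theta = 0.7375

0.7375


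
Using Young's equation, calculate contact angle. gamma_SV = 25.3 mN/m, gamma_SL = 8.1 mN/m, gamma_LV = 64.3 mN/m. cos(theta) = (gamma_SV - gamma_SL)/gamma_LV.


cos(theta) = (gamma_SV - gamma_SL) / gamma_LV
cos(theta) = (25.3 - 8.1) / 64.3
cos(theta) = 0.267496
theta = arccos(0.267496) = 74.48 degrees

74.48


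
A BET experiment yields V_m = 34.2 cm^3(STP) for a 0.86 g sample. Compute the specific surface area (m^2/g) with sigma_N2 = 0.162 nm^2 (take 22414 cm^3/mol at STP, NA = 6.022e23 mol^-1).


Number of moles in monolayer = V_m / 22414 = 34.2 / 22414 = 0.00152583
Number of molecules = moles * NA = 0.00152583 * 6.022e23
SA = molecules * sigma / mass
SA = (34.2 / 22414) * 6.022e23 * 0.162e-18 / 0.86
SA = 173.1 m^2/g

173.1


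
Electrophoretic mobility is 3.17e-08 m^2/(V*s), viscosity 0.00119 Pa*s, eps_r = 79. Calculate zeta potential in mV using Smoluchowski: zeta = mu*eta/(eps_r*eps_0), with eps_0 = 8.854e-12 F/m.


Smoluchowski equation: zeta = mu * eta / (eps_r * eps_0)
zeta = 3.17e-08 * 0.00119 / (79 * 8.854e-12)
zeta = 0.053931 V = 53.93 mV

53.93


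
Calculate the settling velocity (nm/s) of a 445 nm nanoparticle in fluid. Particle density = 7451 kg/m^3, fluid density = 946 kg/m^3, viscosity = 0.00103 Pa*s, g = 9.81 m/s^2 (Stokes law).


Radius R = 445/2 nm = 2.225e-07 m
Density difference = 7451 - 946 = 6505 kg/m^3
v = 2 * R^2 * (rho_p - rho_f) * g / (9 * eta)
v = 2 * (2.225e-07)^2 * 6505 * 9.81 / (9 * 0.00103)
v = 6.81595e-07 m/s = 681.5953 nm/s

681.5953


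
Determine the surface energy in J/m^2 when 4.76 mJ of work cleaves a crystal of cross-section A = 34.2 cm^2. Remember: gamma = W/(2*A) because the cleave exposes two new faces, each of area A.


Convert: A = 34.2 cm^2 = 0.00342 m^2, W = 4.76 mJ = 0.00476 J
Cleaving exposes two faces of area A, so total new surface = 2*A and gamma = W / (2*A)
gamma = 0.00476 / (2 * 0.00342)
gamma = 0.696 J/m^2

0.696


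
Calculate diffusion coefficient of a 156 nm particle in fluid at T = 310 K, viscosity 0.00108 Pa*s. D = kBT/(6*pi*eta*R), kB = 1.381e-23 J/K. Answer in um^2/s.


Radius R = 156/2 = 78 nm = 7.8e-08 m
D = kB*T / (6*pi*eta*R)
D = 1.381e-23 * 310 / (6 * pi * 0.00108 * 7.8e-08)
D = 2.6961e-12 m^2/s = 2.696 um^2/s

2.696


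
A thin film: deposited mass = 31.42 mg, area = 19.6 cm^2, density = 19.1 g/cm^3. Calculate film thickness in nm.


Convert: m = 31.42 mg = 3.1420e-05 kg, A = 19.6 cm^2 = 1.9600e-03 m^2, rho = 19.1 g/cm^3 = 19100 kg/m^3
t = m / (A * rho)
t = 3.1420e-05 / (1.9600e-03 * 19100)
t = 8.3930e-07 m = 839.3 nm

839.3


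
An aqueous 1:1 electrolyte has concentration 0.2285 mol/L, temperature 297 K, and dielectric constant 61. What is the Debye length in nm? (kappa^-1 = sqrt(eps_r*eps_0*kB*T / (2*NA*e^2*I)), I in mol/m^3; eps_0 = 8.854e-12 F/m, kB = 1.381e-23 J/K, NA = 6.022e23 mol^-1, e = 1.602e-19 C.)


Ionic strength I = 0.2285 * 1^2 * 1000 = 228.5 mol/m^3
kappa^-1 = sqrt(61 * 8.854e-12 * 1.381e-23 * 297 / (2 * 6.022e23 * (1.602e-19)^2 * 228.5))
kappa^-1 = 0.56 nm

0.56


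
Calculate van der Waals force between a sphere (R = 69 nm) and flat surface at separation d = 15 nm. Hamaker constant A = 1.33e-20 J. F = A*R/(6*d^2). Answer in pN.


Convert to SI: R = 69 nm = 6.9e-08 m, d = 15 nm = 1.5e-08 m
F = A * R / (6 * d^2)
F = 1.33e-20 * 6.9e-08 / (6 * (1.5e-08)^2)
F = 6.79778e-13 N = 0.68 pN

0.68


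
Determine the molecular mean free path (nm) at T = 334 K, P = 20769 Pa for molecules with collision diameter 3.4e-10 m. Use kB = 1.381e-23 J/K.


Mean free path: lambda = kB*T / (sqrt(2) * pi * d^2 * P)
lambda = 1.381e-23 * 334 / (sqrt(2) * pi * (3.4e-10)^2 * 20769)
lambda = 4.32416e-07 m
lambda = 432.42 nm

432.42


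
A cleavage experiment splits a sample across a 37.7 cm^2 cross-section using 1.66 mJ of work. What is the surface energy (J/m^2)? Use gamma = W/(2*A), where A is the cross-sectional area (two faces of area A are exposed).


Convert: A = 37.7 cm^2 = 0.00377 m^2, W = 1.66 mJ = 0.00166 J
Cleaving exposes two faces of area A, so total new surface = 2*A and gamma = W / (2*A)
gamma = 0.00166 / (2 * 0.00377)
gamma = 0.22 J/m^2

0.22


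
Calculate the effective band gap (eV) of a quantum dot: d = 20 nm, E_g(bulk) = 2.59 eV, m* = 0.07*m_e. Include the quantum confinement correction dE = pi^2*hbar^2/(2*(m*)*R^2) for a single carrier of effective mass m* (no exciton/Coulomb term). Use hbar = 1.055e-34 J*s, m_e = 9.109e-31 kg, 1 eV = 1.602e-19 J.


Radius R = 20/2 nm = 1e-08 m
Confinement energy dE = pi^2 * hbar^2 / (2 * m_eff * m_e * R^2)
dE = pi^2 * (1.055e-34)^2 / (2 * 0.07 * 9.109e-31 * (1e-08)^2) J, divided by 1.602e-19 J/eV
dE = 0.0538 eV
Total band gap = E_g(bulk) + dE = 2.59 + 0.0538 = 2.6438 eV

2.6438


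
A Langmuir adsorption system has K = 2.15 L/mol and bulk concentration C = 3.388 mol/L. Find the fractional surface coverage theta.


Langmuir isotherm: theta = K*C / (1 + K*C)
K*C = 2.15 * 3.388 = 7.2842
theta = 7.2842 / (1 + 7.2842) = 7.2842 / 8.2842
theta = 0.8793

0.8793


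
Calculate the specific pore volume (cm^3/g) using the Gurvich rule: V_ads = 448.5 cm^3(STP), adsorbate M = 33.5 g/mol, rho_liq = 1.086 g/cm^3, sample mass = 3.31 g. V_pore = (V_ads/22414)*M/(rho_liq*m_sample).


Moles adsorbed n = V_ads / 22414 = 448.5 / 22414 = 2.000982e-02 mol
Liquid volume V_liq = n * M / rho_liq = 2.000982e-02 * 33.5 / 1.086 = 0.61725 cm^3
Specific pore volume V_pore = V_liq / m_sample = 0.61725 / 3.31
V_pore = 0.1865 cm^3/g

0.1865


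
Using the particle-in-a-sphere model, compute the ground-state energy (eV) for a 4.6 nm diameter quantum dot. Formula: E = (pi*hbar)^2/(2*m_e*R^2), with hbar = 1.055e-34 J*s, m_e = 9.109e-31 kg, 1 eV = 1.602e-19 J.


Radius R = 4.6/2 = 2.3 nm = 2.3e-09 m
E = (pi * 1.055e-34)^2 / (2 * 9.109e-31 * (2.3e-09)^2)
E(J) = 1.13985e-20
E = E(J) / 1.602e-19 = 0.0712 eV

0.0712


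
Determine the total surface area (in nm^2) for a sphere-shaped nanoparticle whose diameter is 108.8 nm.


Radius r = 108.8/2 = 54.4 nm
Surface area SA = 4 * pi * r^2
SA = 4 * pi * (54.4)^2
SA = 37188.41 nm^2

37188.41


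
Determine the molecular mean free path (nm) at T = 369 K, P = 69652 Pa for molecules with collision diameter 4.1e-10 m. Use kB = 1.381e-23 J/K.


Mean free path: lambda = kB*T / (sqrt(2) * pi * d^2 * P)
lambda = 1.381e-23 * 369 / (sqrt(2) * pi * (4.1e-10)^2 * 69652)
lambda = 9.79611e-08 m
lambda = 97.96 nm

97.96


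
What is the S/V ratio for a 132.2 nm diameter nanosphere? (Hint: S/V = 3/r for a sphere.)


Radius r = 132.2/2 = 66.1 nm
S/V = 3 / r = 3 / 66.1
S/V = 0.0454 nm^-1

0.0454


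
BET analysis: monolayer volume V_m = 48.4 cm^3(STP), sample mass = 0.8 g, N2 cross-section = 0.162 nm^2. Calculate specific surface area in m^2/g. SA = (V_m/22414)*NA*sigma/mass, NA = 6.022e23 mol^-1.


Number of moles in monolayer = V_m / 22414 = 48.4 / 22414 = 0.00215936
Number of molecules = moles * NA = 0.00215936 * 6.022e23
SA = molecules * sigma / mass
SA = (48.4 / 22414) * 6.022e23 * 0.162e-18 / 0.8
SA = 263.3 m^2/g

263.3


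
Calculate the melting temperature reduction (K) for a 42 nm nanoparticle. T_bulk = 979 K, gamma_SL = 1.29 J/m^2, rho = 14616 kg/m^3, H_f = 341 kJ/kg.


Radius R = 42/2 = 21 nm = 2.1e-08 m
Convert H_f = 341 kJ/kg = 341000 J/kg
dT = 2 * gamma_SL * T_bulk / (rho * H_f * R)
dT = 2 * 1.29 * 979 / (14616 * 341000 * 2.1e-08)
dT = 24.1 K

24.1


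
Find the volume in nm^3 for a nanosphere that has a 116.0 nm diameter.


Radius r = 116.0/2 = 58 nm
Volume V = (4/3) * pi * r^3
V = (4/3) * pi * (58)^3
V = 817283.23 nm^3

817283.23


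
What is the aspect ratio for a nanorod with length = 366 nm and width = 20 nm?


Aspect ratio AR = length / diameter
AR = 366 / 20
AR = 18.3

18.3


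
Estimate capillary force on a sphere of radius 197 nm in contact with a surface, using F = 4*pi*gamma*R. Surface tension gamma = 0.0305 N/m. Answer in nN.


Convert radius: R = 197 nm = 1.97e-07 m
F = 4 * pi * gamma * R
F = 4 * pi * 0.0305 * 1.97e-07
F = 7.5505e-08 N = 75.505 nN

75.505


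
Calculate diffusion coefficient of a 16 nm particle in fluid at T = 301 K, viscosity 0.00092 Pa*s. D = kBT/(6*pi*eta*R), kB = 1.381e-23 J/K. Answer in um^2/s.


Radius R = 16/2 = 8 nm = 8e-09 m
D = kB*T / (6*pi*eta*R)
D = 1.381e-23 * 301 / (6 * pi * 0.00092 * 8e-09)
D = 2.99627e-11 m^2/s = 29.963 um^2/s

29.963


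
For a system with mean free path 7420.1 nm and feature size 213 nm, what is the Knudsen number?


Knudsen number Kn = lambda / L
Kn = 7420.1 / 213
Kn = 34.8362

34.8362


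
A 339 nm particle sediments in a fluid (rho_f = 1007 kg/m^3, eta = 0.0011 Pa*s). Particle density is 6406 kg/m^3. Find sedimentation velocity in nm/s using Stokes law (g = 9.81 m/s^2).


Radius R = 339/2 nm = 1.695e-07 m
Density difference = 6406 - 1007 = 5399 kg/m^3
v = 2 * R^2 * (rho_p - rho_f) * g / (9 * eta)
v = 2 * (1.695e-07)^2 * 5399 * 9.81 / (9 * 0.0011)
v = 3.07409e-07 m/s = 307.409 nm/s

307.409


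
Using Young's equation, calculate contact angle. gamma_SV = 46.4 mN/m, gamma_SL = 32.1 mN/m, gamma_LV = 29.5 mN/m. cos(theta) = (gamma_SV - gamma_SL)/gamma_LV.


cos(theta) = (gamma_SV - gamma_SL) / gamma_LV
cos(theta) = (46.4 - 32.1) / 29.5
cos(theta) = 0.484746
theta = arccos(0.484746) = 61.0 degrees

61.0


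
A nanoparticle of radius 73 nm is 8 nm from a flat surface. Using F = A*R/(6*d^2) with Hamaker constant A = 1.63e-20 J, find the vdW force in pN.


Convert to SI: R = 73 nm = 7.3e-08 m, d = 8 nm = 8e-09 m
F = A * R / (6 * d^2)
F = 1.63e-20 * 7.3e-08 / (6 * (8e-09)^2)
F = 3.0987e-12 N = 3.099 pN

3.099


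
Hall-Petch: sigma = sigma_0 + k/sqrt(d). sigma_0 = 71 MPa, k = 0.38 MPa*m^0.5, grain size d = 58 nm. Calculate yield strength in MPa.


d = 58 nm = 5.8e-08 m
sqrt(d) = 0.0002408319
Hall-Petch contribution = k / sqrt(d) = 0.38 / 0.0002408319 = 1577.9 MPa
sigma = sigma_0 + k/sqrt(d) = 71 + 1577.9 = 1648.9 MPa

1648.9


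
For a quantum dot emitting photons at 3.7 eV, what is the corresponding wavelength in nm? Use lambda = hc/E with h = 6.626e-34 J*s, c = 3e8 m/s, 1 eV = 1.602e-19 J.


Convert energy: E = 3.7 eV = 3.7 * 1.602e-19 = 5.9274e-19 J
lambda = h*c / E = 6.626e-34 * 3e8 / 5.9274e-19
lambda = 3.35358e-07 m = 335.4 nm

335.4


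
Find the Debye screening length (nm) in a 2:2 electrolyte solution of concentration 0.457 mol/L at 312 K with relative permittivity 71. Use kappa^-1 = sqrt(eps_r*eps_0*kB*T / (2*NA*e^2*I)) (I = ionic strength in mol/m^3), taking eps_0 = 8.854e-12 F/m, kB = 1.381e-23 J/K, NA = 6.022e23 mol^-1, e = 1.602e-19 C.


Ionic strength I = 0.457 * 2^2 * 1000 = 1828 mol/m^3
kappa^-1 = sqrt(71 * 8.854e-12 * 1.381e-23 * 312 / (2 * 6.022e23 * (1.602e-19)^2 * 1828))
kappa^-1 = 0.219 nm

0.219


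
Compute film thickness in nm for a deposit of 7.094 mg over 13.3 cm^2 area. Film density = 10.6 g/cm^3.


Convert: m = 7.094 mg = 7.0940e-06 kg, A = 13.3 cm^2 = 1.3300e-03 m^2, rho = 10.6 g/cm^3 = 10600 kg/m^3
t = m / (A * rho)
t = 7.0940e-06 / (1.3300e-03 * 10600)
t = 5.0319e-07 m = 503.2 nm

503.2


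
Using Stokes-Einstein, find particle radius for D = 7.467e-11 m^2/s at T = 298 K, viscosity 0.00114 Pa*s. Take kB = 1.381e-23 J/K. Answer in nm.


Stokes-Einstein: R = kB*T / (6*pi*eta*D)
R = 1.381e-23 * 298 / (6 * pi * 0.00114 * 7.467e-11)
R = 2.56483e-09 m = 2.56 nm

2.56


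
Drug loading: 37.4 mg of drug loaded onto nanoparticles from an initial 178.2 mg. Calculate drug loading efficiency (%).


Drug loading efficiency = (drug loaded / drug initial) * 100
DLE = 37.4 / 178.2 * 100
DLE = 0.2099 * 100
DLE = 20.99%

20.99


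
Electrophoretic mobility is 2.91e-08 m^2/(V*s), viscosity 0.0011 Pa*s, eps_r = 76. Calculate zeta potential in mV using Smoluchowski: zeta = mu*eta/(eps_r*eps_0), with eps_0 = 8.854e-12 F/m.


Smoluchowski equation: zeta = mu * eta / (eps_r * eps_0)
zeta = 2.91e-08 * 0.0011 / (76 * 8.854e-12)
zeta = 0.04757 V = 47.57 mV

47.57


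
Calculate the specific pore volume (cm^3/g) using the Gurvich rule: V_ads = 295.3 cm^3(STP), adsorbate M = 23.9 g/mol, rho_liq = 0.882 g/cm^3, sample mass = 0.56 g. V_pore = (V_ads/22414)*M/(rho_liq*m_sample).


Moles adsorbed n = V_ads / 22414 = 295.3 / 22414 = 1.317480e-02 mol
Liquid volume V_liq = n * M / rho_liq = 1.317480e-02 * 23.9 / 0.882 = 0.35700 cm^3
Specific pore volume V_pore = V_liq / m_sample = 0.35700 / 0.56
V_pore = 0.6375 cm^3/g

0.6375


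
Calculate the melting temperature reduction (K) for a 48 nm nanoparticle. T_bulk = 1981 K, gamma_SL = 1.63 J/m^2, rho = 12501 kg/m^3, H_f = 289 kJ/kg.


Radius R = 48/2 = 24 nm = 2.4e-08 m
Convert H_f = 289 kJ/kg = 289000 J/kg
dT = 2 * gamma_SL * T_bulk / (rho * H_f * R)
dT = 2 * 1.63 * 1981 / (12501 * 289000 * 2.4e-08)
dT = 74.5 K

74.5


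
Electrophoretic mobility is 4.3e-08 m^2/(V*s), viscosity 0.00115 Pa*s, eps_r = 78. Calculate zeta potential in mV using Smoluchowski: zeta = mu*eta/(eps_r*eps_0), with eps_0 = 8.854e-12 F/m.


Smoluchowski equation: zeta = mu * eta / (eps_r * eps_0)
zeta = 4.3e-08 * 0.00115 / (78 * 8.854e-12)
zeta = 0.071603 V = 71.6 mV

71.6


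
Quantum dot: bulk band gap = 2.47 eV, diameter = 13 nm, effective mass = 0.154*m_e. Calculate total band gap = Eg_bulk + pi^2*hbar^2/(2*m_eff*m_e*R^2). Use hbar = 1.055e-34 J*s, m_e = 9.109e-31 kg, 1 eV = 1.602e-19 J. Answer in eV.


Radius R = 13/2 nm = 6.5e-09 m
Confinement energy dE = pi^2 * hbar^2 / (2 * m_eff * m_e * R^2)
dE = pi^2 * (1.055e-34)^2 / (2 * 0.154 * 9.109e-31 * (6.5e-09)^2) J, divided by 1.602e-19 J/eV
dE = 0.0578 eV
Total band gap = E_g(bulk) + dE = 2.47 + 0.0578 = 2.5278 eV

2.5278


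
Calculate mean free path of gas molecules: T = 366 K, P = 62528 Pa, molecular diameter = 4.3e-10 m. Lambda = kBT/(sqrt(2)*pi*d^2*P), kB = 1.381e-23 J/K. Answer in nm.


Mean free path: lambda = kB*T / (sqrt(2) * pi * d^2 * P)
lambda = 1.381e-23 * 366 / (sqrt(2) * pi * (4.3e-10)^2 * 62528)
lambda = 9.84008e-08 m
lambda = 98.4 nm

98.4


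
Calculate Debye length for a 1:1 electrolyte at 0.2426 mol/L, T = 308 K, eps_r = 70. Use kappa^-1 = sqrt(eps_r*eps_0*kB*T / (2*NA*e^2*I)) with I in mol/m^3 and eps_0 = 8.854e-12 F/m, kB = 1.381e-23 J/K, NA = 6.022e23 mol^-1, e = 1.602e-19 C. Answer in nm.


Ionic strength I = 0.2426 * 1^2 * 1000 = 242.6 mol/m^3
kappa^-1 = sqrt(70 * 8.854e-12 * 1.381e-23 * 308 / (2 * 6.022e23 * (1.602e-19)^2 * 242.6))
kappa^-1 = 0.593 nm

0.593


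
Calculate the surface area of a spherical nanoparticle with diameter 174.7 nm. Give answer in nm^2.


Radius r = 174.7/2 = 87.35 nm
Surface area SA = 4 * pi * r^2
SA = 4 * pi * (87.35)^2
SA = 95881.69 nm^2

95881.69


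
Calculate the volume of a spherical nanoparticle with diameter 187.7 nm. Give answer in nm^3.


Radius r = 187.7/2 = 93.85 nm
Volume V = (4/3) * pi * r^3
V = (4/3) * pi * (93.85)^3
V = 3462513.22 nm^3

3462513.22


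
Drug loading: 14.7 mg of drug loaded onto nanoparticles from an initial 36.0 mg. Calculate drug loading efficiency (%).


Drug loading efficiency = (drug loaded / drug initial) * 100
DLE = 14.7 / 36.0 * 100
DLE = 0.4083 * 100
DLE = 40.83%

40.83


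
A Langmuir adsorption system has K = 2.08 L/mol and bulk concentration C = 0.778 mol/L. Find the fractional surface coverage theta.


Langmuir isotherm: theta = K*C / (1 + K*C)
K*C = 2.08 * 0.778 = 1.61824
theta = 1.61824 / (1 + 1.61824) = 1.61824 / 2.61824
theta = 0.6181

0.6181


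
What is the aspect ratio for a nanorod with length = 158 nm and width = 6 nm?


Aspect ratio AR = length / diameter
AR = 158 / 6
AR = 26.33

26.33


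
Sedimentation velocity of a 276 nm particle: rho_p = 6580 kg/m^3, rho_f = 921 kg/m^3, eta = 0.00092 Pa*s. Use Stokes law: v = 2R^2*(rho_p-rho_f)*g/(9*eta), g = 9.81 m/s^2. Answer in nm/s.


Radius R = 276/2 nm = 1.38e-07 m
Density difference = 6580 - 921 = 5659 kg/m^3
v = 2 * R^2 * (rho_p - rho_f) * g / (9 * eta)
v = 2 * (1.38e-07)^2 * 5659 * 9.81 / (9 * 0.00092)
v = 2.55368e-07 m/s = 255.368 nm/s

255.368


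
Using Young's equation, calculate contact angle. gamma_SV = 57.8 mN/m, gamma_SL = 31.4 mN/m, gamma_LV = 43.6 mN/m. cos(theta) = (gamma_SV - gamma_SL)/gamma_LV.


cos(theta) = (gamma_SV - gamma_SL) / gamma_LV
cos(theta) = (57.8 - 31.4) / 43.6
cos(theta) = 0.605505
theta = arccos(0.605505) = 52.73 degrees

52.73


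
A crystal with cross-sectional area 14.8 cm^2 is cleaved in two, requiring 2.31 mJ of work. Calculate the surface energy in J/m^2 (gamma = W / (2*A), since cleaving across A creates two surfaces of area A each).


Convert: A = 14.8 cm^2 = 0.00148 m^2, W = 2.31 mJ = 0.00231 J
Cleaving exposes two faces of area A, so total new surface = 2*A and gamma = W / (2*A)
gamma = 0.00231 / (2 * 0.00148)
gamma = 0.78 J/m^2

0.78


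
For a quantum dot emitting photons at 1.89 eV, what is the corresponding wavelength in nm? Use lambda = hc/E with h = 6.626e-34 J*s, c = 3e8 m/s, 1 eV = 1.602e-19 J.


Convert energy: E = 1.89 eV = 1.89 * 1.602e-19 = 3.02778e-19 J
lambda = h*c / E = 6.626e-34 * 3e8 / 3.02778e-19
lambda = 6.56521e-07 m = 656.5 nm

656.5


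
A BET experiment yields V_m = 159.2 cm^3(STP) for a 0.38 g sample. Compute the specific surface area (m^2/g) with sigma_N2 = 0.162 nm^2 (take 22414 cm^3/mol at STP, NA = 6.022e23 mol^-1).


Number of moles in monolayer = V_m / 22414 = 159.2 / 22414 = 0.0071027
Number of molecules = moles * NA = 0.0071027 * 6.022e23
SA = molecules * sigma / mass
SA = (159.2 / 22414) * 6.022e23 * 0.162e-18 / 0.38
SA = 1823.5 m^2/g

1823.5


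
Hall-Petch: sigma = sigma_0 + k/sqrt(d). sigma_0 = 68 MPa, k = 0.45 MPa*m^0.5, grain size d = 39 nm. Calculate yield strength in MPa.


d = 39 nm = 3.9e-08 m
sqrt(d) = 0.0001974842
Hall-Petch contribution = k / sqrt(d) = 0.45 / 0.0001974842 = 2278.7 MPa
sigma = sigma_0 + k/sqrt(d) = 68 + 2278.7 = 2346.7 MPa

2346.7


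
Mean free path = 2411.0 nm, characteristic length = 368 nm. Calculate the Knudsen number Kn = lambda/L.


Knudsen number Kn = lambda / L
Kn = 2411.0 / 368
Kn = 6.5516

6.5516


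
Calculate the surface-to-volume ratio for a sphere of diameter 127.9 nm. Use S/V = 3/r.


Radius r = 127.9/2 = 63.95 nm
S/V = 3 / r = 3 / 63.95
S/V = 0.0469 nm^-1

0.0469


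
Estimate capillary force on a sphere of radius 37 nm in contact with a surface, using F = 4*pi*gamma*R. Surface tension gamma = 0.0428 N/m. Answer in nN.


Convert radius: R = 37 nm = 3.7e-08 m
F = 4 * pi * gamma * R
F = 4 * pi * 0.0428 * 3.7e-08
F = 1.99001e-08 N = 19.9001 nN

19.9001
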